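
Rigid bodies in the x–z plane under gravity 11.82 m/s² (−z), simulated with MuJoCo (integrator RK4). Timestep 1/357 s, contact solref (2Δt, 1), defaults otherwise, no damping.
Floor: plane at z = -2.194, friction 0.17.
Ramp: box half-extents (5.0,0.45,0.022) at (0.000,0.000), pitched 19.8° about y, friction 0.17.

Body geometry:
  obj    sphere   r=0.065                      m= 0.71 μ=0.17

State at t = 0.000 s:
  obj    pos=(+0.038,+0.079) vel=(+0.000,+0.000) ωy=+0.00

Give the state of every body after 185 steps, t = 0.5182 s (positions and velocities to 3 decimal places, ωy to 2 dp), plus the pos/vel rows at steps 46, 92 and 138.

State at t = 0.5182 s:
  obj    pos=(+0.399,-0.051) vel=(+1.395,-0.502) ωy=+22.80

Key-timestep trajectory:
   step    t(s)  obj.x    obj.z    obj.vx   obj.vz 
     46  0.1289   +0.060  +0.071  +0.347  -0.125
     92  0.2577   +0.127  +0.047  +0.694  -0.250
    138  0.3866   +0.239  +0.006  +1.040  -0.375


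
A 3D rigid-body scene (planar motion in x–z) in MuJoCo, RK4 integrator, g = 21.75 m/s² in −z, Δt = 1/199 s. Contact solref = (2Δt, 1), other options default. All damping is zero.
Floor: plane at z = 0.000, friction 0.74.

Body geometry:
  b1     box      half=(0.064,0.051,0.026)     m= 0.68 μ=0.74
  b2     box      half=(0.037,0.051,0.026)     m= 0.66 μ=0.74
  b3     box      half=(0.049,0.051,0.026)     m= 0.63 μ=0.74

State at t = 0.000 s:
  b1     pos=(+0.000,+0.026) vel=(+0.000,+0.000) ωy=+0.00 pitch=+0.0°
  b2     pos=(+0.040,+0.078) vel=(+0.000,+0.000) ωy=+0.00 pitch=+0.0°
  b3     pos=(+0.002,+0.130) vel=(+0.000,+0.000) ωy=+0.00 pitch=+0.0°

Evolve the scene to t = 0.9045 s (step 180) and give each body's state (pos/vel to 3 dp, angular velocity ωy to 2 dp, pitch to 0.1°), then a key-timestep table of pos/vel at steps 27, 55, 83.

State at t = 0.9045 s:
  b1     pos=(+0.000,+0.026) vel=(+0.000,+0.000) ωy=+0.00 pitch=+0.0°
  b2     pos=(+0.040,+0.078) vel=(+0.000,+0.000) ωy=+0.00 pitch=+0.0°
  b3     pos=(-0.125,+0.026) vel=(+0.000,+0.000) ωy=+0.00 pitch=+180.0°

Key-timestep trajectory:
   step    t(s)  b1.x    b1.z    b1.vx   b1.vz   b2.x    b2.z    b2.vx   b2.vz   b3.x    b3.z    b3.vx   b3.vz 
     27  0.1357   +0.000  +0.026  +0.000  +0.000   +0.040  +0.078  +0.001  +0.000   -0.003  +0.129  -0.114  -0.028
     55  0.2764   +0.000  +0.026  -0.001  +0.001   +0.040  +0.078  -0.001  +0.001   -0.048  +0.103  -0.389  +0.182
     83  0.4171   +0.000  +0.026  +0.000  +0.000   +0.040  +0.078  +0.000  +0.000   -0.103  +0.086  -0.530  -0.749


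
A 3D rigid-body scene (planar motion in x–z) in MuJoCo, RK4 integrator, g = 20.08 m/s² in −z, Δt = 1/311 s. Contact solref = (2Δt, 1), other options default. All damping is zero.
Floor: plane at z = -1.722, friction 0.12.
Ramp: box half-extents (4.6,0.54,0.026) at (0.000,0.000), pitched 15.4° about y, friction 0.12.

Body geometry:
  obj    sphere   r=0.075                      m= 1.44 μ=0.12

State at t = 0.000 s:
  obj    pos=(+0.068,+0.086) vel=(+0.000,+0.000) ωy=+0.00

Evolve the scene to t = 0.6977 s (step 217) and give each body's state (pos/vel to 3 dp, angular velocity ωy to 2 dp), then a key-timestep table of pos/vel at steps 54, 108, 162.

State at t = 0.6977 s:
  obj    pos=(+0.962,-0.160) vel=(+2.562,-0.706) ωy=+35.43

Key-timestep trajectory:
   step    t(s)  obj.x    obj.z    obj.vx   obj.vz 
     54  0.1736   +0.123  +0.071  +0.638  -0.176
    108  0.3473   +0.289  +0.025  +1.275  -0.351
    162  0.5209   +0.566  -0.051  +1.913  -0.527


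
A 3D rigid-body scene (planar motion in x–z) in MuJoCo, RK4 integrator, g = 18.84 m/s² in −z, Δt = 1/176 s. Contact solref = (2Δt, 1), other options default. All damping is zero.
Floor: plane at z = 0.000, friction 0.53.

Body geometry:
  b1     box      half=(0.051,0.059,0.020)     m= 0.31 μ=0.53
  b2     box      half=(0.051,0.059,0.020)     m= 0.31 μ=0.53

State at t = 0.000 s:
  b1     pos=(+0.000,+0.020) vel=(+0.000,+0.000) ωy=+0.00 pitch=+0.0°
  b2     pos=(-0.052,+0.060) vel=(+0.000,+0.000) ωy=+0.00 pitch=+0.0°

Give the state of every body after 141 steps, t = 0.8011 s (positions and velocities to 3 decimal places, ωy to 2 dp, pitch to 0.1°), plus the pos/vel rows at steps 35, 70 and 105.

State at t = 0.8011 s:
  b1     pos=(+0.000,+0.020) vel=(+0.001,+0.000) ωy=+0.00 pitch=+0.0°
  b2     pos=(-0.068,+0.051) vel=(+0.000,-0.001) ωy=+0.03 pitch=-47.5°

Key-timestep trajectory:
   step    t(s)  b1.x    b1.z    b1.vx   b1.vz   b2.x    b2.z    b2.vx   b2.vz 
     35  0.1989   +0.000  +0.020  +0.000  +0.000   -0.064  +0.055  -0.181  -0.143
     70  0.3977   +0.000  +0.020  +0.000  +0.000   -0.072  +0.053  +0.156  -0.084
    105  0.5966   +0.000  +0.020  +0.001  +0.000   -0.067  +0.051  +0.000  -0.001


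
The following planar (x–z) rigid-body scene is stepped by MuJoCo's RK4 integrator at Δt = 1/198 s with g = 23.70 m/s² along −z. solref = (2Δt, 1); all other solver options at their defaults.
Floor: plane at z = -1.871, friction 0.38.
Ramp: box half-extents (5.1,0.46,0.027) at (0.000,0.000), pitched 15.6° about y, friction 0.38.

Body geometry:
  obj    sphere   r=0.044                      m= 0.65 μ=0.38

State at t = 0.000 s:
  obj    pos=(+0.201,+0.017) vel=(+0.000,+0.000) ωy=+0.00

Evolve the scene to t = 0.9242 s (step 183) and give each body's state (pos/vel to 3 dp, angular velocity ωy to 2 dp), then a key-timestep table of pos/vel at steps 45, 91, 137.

State at t = 0.9242 s:
  obj    pos=(+2.074,-0.505) vel=(+4.052,-1.131) ωy=+95.61

Key-timestep trajectory:
   step    t(s)  obj.x    obj.z    obj.vx   obj.vz 
     45  0.2273   +0.314  -0.014  +0.997  -0.278
     91  0.4596   +0.664  -0.112  +2.015  -0.563
    137  0.6919   +1.251  -0.276  +3.034  -0.847


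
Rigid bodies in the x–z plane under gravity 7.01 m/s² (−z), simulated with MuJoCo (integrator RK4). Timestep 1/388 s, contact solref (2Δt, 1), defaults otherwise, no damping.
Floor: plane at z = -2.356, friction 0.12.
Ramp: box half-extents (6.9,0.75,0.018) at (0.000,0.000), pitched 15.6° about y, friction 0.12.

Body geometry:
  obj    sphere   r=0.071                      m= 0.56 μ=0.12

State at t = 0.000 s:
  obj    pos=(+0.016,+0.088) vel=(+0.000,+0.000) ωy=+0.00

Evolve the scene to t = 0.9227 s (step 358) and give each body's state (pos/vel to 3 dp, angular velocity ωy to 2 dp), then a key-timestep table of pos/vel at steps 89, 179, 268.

State at t = 0.9227 s:
  obj    pos=(+0.568,-0.066) vel=(+1.197,-0.334) ωy=+17.50

Key-timestep trajectory:
   step    t(s)  obj.x    obj.z    obj.vx   obj.vz 
     89  0.2294   +0.050  +0.078  +0.298  -0.083
    179  0.4613   +0.154  +0.049  +0.598  -0.167
    268  0.6907   +0.325  +0.002  +0.896  -0.250


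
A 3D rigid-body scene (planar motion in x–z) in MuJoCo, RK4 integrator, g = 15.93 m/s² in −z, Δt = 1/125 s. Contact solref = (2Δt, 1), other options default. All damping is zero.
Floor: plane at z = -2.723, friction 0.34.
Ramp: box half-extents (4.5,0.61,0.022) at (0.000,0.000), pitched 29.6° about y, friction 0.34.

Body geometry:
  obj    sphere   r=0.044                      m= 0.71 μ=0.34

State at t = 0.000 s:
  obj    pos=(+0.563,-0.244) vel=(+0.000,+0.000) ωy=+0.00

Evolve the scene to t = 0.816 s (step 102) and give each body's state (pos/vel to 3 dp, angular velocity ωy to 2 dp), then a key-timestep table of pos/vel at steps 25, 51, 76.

State at t = 0.816 s:
  obj    pos=(+2.190,-1.168) vel=(+3.988,-2.265) ωy=+104.21

Key-timestep trajectory:
   step    t(s)  obj.x    obj.z    obj.vx   obj.vz 
     25  0.2000   +0.661  -0.300  +0.978  -0.555
     51  0.4080   +0.970  -0.475  +1.994  -1.133
     76  0.6080   +1.466  -0.757  +2.971  -1.688


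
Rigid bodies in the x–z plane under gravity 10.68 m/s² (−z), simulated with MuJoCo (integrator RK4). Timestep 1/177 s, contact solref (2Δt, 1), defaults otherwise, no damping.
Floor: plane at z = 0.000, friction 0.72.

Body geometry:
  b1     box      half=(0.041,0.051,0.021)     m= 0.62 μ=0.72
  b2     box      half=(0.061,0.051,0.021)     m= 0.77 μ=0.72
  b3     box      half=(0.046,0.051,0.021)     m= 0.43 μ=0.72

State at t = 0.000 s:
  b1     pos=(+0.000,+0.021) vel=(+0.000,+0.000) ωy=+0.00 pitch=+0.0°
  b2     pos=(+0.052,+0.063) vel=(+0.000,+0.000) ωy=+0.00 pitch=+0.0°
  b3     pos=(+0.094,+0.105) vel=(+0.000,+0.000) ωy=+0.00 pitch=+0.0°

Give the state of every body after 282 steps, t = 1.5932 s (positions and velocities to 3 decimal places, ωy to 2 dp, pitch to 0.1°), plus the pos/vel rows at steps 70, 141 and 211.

State at t = 1.5932 s:
  b1     pos=(-0.001,+0.021) vel=(-0.001,+0.000) ωy=+0.00 pitch=+0.0°
  b2     pos=(+0.061,+0.052) vel=(+0.000,-0.001) ωy=-0.01 pitch=+35.4°
  b3     pos=(+0.234,+0.021) vel=(+0.000,+0.000) ωy=+0.00 pitch=+180.0°

Key-timestep trajectory:
   step    t(s)  b1.x    b1.z    b1.vx   b1.vz   b2.x    b2.z    b2.vx   b2.vz   b3.x    b3.z    b3.vx   b3.vz 
     70  0.3955   +0.000  +0.021  -0.001  +0.000   +0.061  +0.053  +0.000  +0.000   +0.223  +0.033  +0.418  -0.436
    141  0.7966   -0.001  +0.021  -0.001  +0.000   +0.061  +0.053  +0.000  -0.001   +0.234  +0.021  +0.000  +0.000
    211  1.1921   -0.001  +0.021  -0.001  +0.000   +0.061  +0.053  +0.000  -0.001   +0.234  +0.021  +0.000  +0.000


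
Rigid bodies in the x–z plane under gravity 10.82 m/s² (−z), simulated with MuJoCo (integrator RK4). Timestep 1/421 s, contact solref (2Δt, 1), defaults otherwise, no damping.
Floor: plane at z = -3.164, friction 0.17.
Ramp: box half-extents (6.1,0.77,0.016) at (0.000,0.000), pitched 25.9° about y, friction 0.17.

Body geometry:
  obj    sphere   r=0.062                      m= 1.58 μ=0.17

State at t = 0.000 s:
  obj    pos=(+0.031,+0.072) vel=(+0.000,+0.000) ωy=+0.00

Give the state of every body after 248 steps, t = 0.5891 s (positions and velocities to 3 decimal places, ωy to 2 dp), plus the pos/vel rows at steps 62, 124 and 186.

State at t = 0.5891 s:
  obj    pos=(+0.558,-0.184) vel=(+1.789,-0.869) ωy=+32.07

Key-timestep trajectory:
   step    t(s)  obj.x    obj.z    obj.vx   obj.vz 
     62  0.1473   +0.064  +0.056  +0.447  -0.217
    124  0.2945   +0.163  +0.008  +0.895  -0.434
    186  0.4418   +0.327  -0.072  +1.342  -0.652


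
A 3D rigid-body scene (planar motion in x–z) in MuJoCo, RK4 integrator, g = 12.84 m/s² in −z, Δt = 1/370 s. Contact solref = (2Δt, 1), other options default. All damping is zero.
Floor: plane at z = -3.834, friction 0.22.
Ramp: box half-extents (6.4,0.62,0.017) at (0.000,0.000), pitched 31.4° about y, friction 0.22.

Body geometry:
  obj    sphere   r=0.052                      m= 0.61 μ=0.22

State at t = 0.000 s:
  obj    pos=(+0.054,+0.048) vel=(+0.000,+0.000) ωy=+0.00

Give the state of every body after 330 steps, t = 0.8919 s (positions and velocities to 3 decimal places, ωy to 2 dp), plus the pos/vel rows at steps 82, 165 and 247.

State at t = 0.8919 s:
  obj    pos=(+1.676,-0.942) vel=(+3.638,-2.221) ωy=+81.94

Key-timestep trajectory:
   step    t(s)  obj.x    obj.z    obj.vx   obj.vz 
     82  0.2216   +0.154  -0.013  +0.904  -0.552
    165  0.4459   +0.460  -0.200  +1.819  -1.110
    247  0.6676   +0.963  -0.507  +2.723  -1.662


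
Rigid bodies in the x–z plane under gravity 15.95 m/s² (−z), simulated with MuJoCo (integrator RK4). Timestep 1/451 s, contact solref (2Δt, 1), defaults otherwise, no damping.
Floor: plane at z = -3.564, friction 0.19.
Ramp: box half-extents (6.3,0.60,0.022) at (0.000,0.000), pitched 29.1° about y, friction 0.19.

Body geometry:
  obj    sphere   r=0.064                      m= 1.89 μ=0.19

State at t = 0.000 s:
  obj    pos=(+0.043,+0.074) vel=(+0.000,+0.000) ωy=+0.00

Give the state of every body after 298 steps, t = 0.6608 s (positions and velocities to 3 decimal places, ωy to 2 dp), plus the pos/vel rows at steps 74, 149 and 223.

State at t = 0.6608 s:
  obj    pos=(+1.100,-0.514) vel=(+3.199,-1.781) ωy=+57.19

Key-timestep trajectory:
   step    t(s)  obj.x    obj.z    obj.vx   obj.vz 
     74  0.1641   +0.108  +0.038  +0.795  -0.442
    149  0.3304   +0.307  -0.073  +1.600  -0.890
    223  0.4945   +0.635  -0.255  +2.394  -1.333


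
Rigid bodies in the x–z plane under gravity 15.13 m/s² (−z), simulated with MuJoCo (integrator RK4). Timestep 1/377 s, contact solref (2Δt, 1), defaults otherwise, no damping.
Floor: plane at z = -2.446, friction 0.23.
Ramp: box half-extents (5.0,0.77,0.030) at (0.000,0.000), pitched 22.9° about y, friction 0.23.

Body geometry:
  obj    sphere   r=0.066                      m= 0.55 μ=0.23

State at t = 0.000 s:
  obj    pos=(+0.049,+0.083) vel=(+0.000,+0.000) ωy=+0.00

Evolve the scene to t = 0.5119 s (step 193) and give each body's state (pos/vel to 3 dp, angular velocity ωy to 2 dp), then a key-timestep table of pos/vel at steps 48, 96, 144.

State at t = 0.5119 s:
  obj    pos=(+0.557,-0.131) vel=(+1.983,-0.838) ωy=+32.61

Key-timestep trajectory:
   step    t(s)  obj.x    obj.z    obj.vx   obj.vz 
     48  0.1273   +0.081  +0.070  +0.493  -0.208
     96  0.2546   +0.175  +0.030  +0.987  -0.417
    144  0.3820   +0.332  -0.036  +1.480  -0.625


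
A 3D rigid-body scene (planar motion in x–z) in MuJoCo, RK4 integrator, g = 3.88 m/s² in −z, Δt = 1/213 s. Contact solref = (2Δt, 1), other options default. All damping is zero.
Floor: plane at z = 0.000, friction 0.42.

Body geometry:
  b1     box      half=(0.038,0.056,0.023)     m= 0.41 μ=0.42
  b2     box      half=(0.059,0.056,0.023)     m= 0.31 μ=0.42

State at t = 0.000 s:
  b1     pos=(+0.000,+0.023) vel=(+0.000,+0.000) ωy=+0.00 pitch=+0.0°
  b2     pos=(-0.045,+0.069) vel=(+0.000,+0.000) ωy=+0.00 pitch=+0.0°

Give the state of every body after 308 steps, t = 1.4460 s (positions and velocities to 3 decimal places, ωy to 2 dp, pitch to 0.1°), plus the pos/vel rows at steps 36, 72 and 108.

State at t = 1.4460 s:
  b1     pos=(+0.000,+0.023) vel=(+0.000,+0.000) ωy=+0.00 pitch=+0.0°
  b2     pos=(-0.060,+0.057) vel=(+0.000,+0.000) ωy=+0.00 pitch=-43.0°

Key-timestep trajectory:
   step    t(s)  b1.x    b1.z    b1.vx   b1.vz   b2.x    b2.z    b2.vx   b2.vz 
     36  0.1690   +0.000  +0.023  +0.000  +0.000   -0.050  +0.067  -0.062  -0.035
     72  0.3380   +0.000  +0.023  +0.000  +0.000   -0.064  +0.059  -0.060  +0.028
    108  0.5070   +0.000  +0.023  +0.000  +0.000   -0.062  +0.059  +0.088  -0.037


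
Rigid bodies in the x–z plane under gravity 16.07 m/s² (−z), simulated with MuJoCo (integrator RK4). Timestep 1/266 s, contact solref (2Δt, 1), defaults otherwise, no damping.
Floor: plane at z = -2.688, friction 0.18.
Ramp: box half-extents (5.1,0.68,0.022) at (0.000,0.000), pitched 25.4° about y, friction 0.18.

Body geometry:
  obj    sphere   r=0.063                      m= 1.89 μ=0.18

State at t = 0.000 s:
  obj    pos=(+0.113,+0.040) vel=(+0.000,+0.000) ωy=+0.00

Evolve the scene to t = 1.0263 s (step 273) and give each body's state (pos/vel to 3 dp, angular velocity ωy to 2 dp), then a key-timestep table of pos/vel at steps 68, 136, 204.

State at t = 1.0263 s:
  obj    pos=(+2.456,-1.072) vel=(+4.565,-2.168) ωy=+80.19

Key-timestep trajectory:
   step    t(s)  obj.x    obj.z    obj.vx   obj.vz 
     68  0.2556   +0.259  -0.029  +1.137  -0.540
    136  0.5113   +0.695  -0.236  +2.274  -1.080
    204  0.7669   +1.421  -0.581  +3.411  -1.620


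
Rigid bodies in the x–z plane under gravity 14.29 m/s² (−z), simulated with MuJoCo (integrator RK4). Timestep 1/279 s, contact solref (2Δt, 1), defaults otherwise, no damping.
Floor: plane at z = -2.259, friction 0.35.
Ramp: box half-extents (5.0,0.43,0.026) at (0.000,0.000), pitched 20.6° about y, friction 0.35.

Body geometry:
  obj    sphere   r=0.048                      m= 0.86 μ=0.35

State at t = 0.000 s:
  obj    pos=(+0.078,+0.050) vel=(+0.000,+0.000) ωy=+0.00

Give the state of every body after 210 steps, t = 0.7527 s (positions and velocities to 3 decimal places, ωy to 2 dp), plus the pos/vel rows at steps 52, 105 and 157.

State at t = 0.7527 s:
  obj    pos=(+1.030,-0.308) vel=(+2.530,-0.951) ωy=+56.31

Key-timestep trajectory:
   step    t(s)  obj.x    obj.z    obj.vx   obj.vz 
     52  0.1864   +0.136  +0.028  +0.627  -0.236
    105  0.3763   +0.316  -0.040  +1.265  -0.476
    157  0.5627   +0.610  -0.150  +1.892  -0.711


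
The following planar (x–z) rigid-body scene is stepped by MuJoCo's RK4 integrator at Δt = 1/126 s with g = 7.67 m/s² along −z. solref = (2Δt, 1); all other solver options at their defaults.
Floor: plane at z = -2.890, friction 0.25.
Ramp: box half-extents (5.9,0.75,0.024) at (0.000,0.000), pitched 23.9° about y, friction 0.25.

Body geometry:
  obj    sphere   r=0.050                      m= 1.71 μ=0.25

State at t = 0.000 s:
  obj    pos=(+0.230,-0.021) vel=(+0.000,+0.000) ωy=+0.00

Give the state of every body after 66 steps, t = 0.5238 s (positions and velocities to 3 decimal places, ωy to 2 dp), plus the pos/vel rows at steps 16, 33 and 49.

State at t = 0.5238 s:
  obj    pos=(+0.508,-0.144) vel=(+1.063,-0.471) ωy=+23.24

Key-timestep trajectory:
   step    t(s)  obj.x    obj.z    obj.vx   obj.vz 
     16  0.1270   +0.246  -0.028  +0.258  -0.114
     33  0.2619   +0.300  -0.052  +0.532  -0.236
     49  0.3889   +0.384  -0.089  +0.789  -0.350


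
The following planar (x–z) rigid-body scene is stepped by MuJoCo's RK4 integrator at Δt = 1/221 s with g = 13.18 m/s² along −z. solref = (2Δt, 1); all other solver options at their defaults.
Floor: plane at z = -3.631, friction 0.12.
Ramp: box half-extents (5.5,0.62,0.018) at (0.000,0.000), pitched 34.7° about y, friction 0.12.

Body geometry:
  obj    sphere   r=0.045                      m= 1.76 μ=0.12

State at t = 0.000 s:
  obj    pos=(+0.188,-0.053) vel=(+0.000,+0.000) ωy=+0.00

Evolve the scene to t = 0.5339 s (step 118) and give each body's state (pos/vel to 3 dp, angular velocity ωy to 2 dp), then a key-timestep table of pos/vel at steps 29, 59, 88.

State at t = 0.5339 s:
  obj    pos=(+0.915,-0.557) vel=(+2.749,-1.836) ωy=+38.91

Key-timestep trajectory:
   step    t(s)  obj.x    obj.z    obj.vx   obj.vz 
     29  0.1312   +0.232  -0.084  +0.663  -0.474
     59  0.2670   +0.370  -0.179  +1.348  -0.969
     88  0.3982   +0.592  -0.333  +2.036  -1.395


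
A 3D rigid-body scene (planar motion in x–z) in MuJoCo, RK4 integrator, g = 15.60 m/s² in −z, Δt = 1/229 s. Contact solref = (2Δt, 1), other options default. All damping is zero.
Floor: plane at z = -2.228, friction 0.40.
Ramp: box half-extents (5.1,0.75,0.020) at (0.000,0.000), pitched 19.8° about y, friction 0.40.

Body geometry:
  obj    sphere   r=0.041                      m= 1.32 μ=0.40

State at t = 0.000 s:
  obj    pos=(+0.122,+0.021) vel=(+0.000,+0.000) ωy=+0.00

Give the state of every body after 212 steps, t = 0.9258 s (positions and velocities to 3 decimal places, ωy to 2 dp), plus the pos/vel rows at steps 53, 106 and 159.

State at t = 0.9258 s:
  obj    pos=(+1.644,-0.527) vel=(+3.288,-1.184) ωy=+85.22

Key-timestep trajectory:
   step    t(s)  obj.x    obj.z    obj.vx   obj.vz 
     53  0.2314   +0.217  -0.013  +0.822  -0.296
    106  0.4629   +0.502  -0.116  +1.644  -0.592
    159  0.6943   +0.978  -0.287  +2.466  -0.888


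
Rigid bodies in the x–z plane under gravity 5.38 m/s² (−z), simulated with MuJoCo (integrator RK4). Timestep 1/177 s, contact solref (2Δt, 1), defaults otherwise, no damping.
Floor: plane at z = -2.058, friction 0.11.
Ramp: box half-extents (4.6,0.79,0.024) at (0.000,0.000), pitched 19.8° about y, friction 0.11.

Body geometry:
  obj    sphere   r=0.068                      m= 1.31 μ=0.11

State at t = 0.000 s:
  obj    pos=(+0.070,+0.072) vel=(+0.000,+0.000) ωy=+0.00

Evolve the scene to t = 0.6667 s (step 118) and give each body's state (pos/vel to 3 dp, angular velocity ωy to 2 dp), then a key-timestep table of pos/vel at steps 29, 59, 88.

State at t = 0.6667 s:
  obj    pos=(+0.342,-0.026) vel=(+0.817,-0.294) ωy=+12.76

Key-timestep trajectory:
   step    t(s)  obj.x    obj.z    obj.vx   obj.vz 
     29  0.1638   +0.087  +0.067  +0.201  -0.072
     59  0.3333   +0.138  +0.048  +0.408  -0.147
     88  0.4972   +0.222  +0.018  +0.609  -0.219


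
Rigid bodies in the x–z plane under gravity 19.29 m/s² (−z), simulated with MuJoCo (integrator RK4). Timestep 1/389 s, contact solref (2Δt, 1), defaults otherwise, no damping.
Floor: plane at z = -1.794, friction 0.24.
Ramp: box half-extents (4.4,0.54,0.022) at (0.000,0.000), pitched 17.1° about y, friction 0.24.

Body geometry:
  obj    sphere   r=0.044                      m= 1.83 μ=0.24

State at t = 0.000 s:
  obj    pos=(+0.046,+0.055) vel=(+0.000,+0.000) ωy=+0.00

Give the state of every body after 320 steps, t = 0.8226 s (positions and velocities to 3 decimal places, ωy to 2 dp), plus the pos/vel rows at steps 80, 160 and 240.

State at t = 0.8226 s:
  obj    pos=(+1.356,-0.348) vel=(+3.186,-0.980) ωy=+75.74

Key-timestep trajectory:
   step    t(s)  obj.x    obj.z    obj.vx   obj.vz 
     80  0.2057   +0.128  +0.030  +0.796  -0.245
    160  0.4113   +0.374  -0.046  +1.593  -0.490
    240  0.6170   +0.783  -0.172  +2.389  -0.735


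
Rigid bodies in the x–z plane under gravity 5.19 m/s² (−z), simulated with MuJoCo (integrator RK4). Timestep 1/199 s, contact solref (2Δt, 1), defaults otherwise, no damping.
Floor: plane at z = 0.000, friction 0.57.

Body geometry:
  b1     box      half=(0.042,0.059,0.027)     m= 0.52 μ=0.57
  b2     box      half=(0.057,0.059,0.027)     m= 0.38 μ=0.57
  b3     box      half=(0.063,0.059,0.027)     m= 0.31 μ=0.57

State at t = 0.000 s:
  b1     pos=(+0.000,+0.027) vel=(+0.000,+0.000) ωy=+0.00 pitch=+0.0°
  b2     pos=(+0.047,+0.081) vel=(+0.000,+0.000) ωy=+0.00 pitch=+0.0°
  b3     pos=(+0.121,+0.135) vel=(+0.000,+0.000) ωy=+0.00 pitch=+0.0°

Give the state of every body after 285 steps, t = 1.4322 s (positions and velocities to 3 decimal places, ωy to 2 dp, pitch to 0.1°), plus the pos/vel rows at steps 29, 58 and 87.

State at t = 1.4322 s:
  b1     pos=(+0.000,+0.027) vel=(+0.000,+0.000) ωy=+0.00 pitch=+0.0°
  b2     pos=(+0.068,+0.062) vel=(+0.000,+0.000) ωy=+0.00 pitch=+56.9°
  b3     pos=(+0.155,+0.061) vel=(+0.000,+0.000) ωy=+0.00 pitch=+39.4°

Key-timestep trajectory:
   step    t(s)  b1.x    b1.z    b1.vx   b1.vz   b2.x    b2.z    b2.vx   b2.vz   b3.x    b3.z    b3.vx   b3.vz 
     29  0.1457   +0.000  +0.027  +0.000  +0.000   +0.055  +0.078  +0.108  -0.058   +0.138  +0.107  +0.231  -0.425
     58  0.2915   +0.000  +0.027  +0.000  +0.000   +0.073  +0.063  +0.042  +0.015   +0.157  +0.062  +0.040  +0.024
     87  0.4372   +0.000  +0.027  +0.000  +0.000   +0.072  +0.063  -0.048  -0.004   +0.157  +0.062  -0.030  -0.014


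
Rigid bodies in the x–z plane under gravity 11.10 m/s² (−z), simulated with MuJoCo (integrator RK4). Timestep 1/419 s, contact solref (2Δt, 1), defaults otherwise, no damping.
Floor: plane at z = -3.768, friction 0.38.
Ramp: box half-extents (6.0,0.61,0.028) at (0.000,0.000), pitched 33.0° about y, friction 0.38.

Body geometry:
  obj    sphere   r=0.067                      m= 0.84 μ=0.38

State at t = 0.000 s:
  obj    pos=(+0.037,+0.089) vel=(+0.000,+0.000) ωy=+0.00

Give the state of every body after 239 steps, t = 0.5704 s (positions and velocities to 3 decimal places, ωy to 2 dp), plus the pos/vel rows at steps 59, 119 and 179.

State at t = 0.5704 s:
  obj    pos=(+0.626,-0.293) vel=(+2.066,-1.342) ωy=+36.76

Key-timestep trajectory:
   step    t(s)  obj.x    obj.z    obj.vx   obj.vz 
     59  0.1408   +0.073  +0.066  +0.510  -0.331
    119  0.2840   +0.183  -0.006  +1.029  -0.668
    179  0.4272   +0.368  -0.125  +1.547  -1.005


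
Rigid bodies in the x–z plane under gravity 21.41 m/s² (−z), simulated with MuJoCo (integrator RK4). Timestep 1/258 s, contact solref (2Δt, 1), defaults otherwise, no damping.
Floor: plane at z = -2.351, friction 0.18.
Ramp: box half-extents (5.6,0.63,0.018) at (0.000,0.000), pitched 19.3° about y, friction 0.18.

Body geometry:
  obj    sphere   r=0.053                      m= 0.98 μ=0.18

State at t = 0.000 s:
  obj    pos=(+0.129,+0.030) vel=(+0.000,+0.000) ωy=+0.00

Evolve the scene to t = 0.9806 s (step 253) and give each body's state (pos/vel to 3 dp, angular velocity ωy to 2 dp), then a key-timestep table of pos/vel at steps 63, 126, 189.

State at t = 0.9806 s:
  obj    pos=(+2.423,-0.773) vel=(+4.678,-1.638) ωy=+93.51

Key-timestep trajectory:
   step    t(s)  obj.x    obj.z    obj.vx   obj.vz 
     63  0.2442   +0.271  -0.020  +1.165  -0.408
    126  0.4884   +0.698  -0.169  +2.330  -0.816
    189  0.7326   +1.409  -0.418  +3.495  -1.224


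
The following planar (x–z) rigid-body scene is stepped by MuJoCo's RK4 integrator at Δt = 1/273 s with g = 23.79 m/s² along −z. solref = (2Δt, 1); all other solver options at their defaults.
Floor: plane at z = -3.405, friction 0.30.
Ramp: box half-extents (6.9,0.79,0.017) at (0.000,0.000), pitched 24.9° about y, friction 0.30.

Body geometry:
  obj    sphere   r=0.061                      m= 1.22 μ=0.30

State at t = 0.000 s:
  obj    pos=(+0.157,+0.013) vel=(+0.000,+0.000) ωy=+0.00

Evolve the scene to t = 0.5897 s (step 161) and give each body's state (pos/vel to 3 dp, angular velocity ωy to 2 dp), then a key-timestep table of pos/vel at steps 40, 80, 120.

State at t = 0.5897 s:
  obj    pos=(+1.286,-0.511) vel=(+3.827,-1.777) ωy=+69.16

Key-timestep trajectory:
   step    t(s)  obj.x    obj.z    obj.vx   obj.vz 
     40  0.1465   +0.227  -0.019  +0.951  -0.441
     80  0.2930   +0.436  -0.116  +1.902  -0.883
    120  0.4396   +0.784  -0.278  +2.853  -1.324


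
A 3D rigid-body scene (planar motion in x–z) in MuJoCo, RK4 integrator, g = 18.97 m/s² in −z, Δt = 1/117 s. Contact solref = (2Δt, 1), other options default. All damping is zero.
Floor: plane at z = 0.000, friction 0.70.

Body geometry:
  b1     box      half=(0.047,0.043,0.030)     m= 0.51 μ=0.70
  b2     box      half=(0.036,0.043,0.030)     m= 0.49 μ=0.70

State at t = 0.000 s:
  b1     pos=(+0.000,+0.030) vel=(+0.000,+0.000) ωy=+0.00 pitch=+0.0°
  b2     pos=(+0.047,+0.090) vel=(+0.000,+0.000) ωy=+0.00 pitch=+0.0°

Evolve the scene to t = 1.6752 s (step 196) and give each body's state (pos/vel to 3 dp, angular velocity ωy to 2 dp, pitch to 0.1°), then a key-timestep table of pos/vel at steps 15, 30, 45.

State at t = 1.6752 s:
  b1     pos=(+0.000,+0.030) vel=(+0.000,+0.000) ωy=+0.00 pitch=+0.0°
  b2     pos=(+0.084,+0.036) vel=(+0.000,+0.000) ωy=+0.00 pitch=+90.0°

Key-timestep trajectory:
   step    t(s)  b1.x    b1.z    b1.vx   b1.vz   b2.x    b2.z    b2.vx   b2.vz 
     15  0.1282   +0.000  +0.030  +0.000  +0.000   +0.048  +0.090  +0.019  +0.000
     30  0.2564   +0.000  +0.030  -0.001  +0.000   +0.058  +0.088  +0.194  -0.070
     45  0.3846   +0.000  +0.030  +0.000  +0.000   +0.087  +0.032  -0.093  +0.117


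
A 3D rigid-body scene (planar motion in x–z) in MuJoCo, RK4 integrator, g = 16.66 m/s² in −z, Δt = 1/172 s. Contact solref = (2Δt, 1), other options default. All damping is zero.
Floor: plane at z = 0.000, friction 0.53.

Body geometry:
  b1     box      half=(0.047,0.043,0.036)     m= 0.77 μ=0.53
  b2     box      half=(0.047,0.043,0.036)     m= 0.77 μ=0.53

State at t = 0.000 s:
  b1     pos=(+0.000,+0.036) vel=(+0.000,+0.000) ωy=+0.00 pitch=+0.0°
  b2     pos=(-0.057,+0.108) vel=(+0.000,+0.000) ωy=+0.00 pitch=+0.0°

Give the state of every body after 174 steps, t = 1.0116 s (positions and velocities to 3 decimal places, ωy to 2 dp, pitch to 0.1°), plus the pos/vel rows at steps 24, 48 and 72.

State at t = 1.0116 s:
  b1     pos=(+0.000,+0.036) vel=(+0.000,+0.000) ωy=+0.00 pitch=+0.0°
  b2     pos=(-0.104,+0.047) vel=(+0.000,+0.000) ωy=+0.00 pitch=-90.0°

Key-timestep trajectory:
   step    t(s)  b1.x    b1.z    b1.vx   b1.vz   b2.x    b2.z    b2.vx   b2.vz 
     24  0.1395   +0.000  +0.036  +0.000  +0.000   -0.082  +0.086  -0.327  -0.630
     48  0.2791   +0.000  +0.036  +0.000  +0.000   -0.124  +0.057  -0.055  +0.018
     72  0.4186   +0.000  +0.036  +0.000  +0.000   -0.101  +0.047  +0.081  +0.129


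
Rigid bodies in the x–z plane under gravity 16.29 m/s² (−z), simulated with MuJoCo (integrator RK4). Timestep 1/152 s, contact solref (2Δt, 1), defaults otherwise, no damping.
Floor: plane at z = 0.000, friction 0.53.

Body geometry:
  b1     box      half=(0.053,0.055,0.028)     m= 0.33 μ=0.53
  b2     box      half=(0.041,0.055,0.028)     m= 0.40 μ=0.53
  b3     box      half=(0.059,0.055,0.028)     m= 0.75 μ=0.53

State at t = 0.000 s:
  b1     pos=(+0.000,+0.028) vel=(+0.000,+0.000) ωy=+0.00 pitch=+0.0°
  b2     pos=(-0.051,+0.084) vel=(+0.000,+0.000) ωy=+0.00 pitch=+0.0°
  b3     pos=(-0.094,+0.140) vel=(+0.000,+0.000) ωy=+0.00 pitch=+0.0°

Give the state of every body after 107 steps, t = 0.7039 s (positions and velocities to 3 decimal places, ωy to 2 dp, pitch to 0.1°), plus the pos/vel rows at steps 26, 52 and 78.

State at t = 0.7039 s:
  b1     pos=(+0.000,+0.028) vel=(+0.000,+0.000) ωy=+0.00 pitch=+0.0°
  b2     pos=(-0.090,+0.041) vel=(+0.000,+0.000) ωy=+0.00 pitch=-90.0°
  b3     pos=(-0.280,+0.028) vel=(+0.000,+0.000) ωy=+0.01 pitch=+180.0°

Key-timestep trajectory:
   step    t(s)  b1.x    b1.z    b1.vx   b1.vz   b2.x    b2.z    b2.vx   b2.vz   b3.x    b3.z    b3.vx   b3.vz 
     26  0.1711   +0.000  +0.028  +0.000  +0.000   -0.079  +0.066  -0.335  -0.610   -0.156  +0.058  -0.435  -0.233
     52  0.3421   +0.000  +0.028  +0.000  +0.000   -0.090  +0.041  +0.001  +0.007   -0.213  +0.065  -0.154  +0.013
     78  0.5132   +0.000  +0.028  +0.000  +0.000   -0.090  +0.041  +0.000  +0.000   -0.249  +0.057  -0.406  -0.233


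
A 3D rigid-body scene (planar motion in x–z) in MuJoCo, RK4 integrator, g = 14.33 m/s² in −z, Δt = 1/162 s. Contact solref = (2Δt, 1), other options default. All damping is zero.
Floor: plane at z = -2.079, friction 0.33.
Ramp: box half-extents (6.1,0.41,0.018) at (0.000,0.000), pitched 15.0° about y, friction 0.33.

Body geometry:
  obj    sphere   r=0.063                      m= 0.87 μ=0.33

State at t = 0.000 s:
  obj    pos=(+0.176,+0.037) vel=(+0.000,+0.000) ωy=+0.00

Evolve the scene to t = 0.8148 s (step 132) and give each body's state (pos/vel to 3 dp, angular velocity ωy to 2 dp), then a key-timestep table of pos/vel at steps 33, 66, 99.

State at t = 0.8148 s:
  obj    pos=(+1.025,-0.191) vel=(+2.085,-0.559) ωy=+34.25

Key-timestep trajectory:
   step    t(s)  obj.x    obj.z    obj.vx   obj.vz 
     33  0.2037   +0.229  +0.022  +0.521  -0.140
     66  0.4074   +0.388  -0.020  +1.043  -0.279
     99  0.6111   +0.654  -0.091  +1.564  -0.419


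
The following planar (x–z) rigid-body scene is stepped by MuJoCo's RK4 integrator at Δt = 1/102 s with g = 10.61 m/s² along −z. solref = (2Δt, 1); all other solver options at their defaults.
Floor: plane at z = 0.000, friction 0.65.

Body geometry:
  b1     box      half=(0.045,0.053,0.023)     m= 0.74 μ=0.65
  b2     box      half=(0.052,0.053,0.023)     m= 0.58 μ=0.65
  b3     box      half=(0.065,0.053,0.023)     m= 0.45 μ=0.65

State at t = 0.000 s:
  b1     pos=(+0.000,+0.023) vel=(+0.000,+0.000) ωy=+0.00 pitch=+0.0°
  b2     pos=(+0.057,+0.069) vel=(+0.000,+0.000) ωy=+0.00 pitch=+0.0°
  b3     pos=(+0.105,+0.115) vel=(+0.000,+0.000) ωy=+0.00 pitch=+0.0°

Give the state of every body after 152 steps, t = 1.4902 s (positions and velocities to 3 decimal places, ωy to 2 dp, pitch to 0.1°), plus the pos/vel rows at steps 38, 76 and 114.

State at t = 1.4902 s:
  b1     pos=(-0.001,+0.023) vel=(-0.001,+0.000) ωy=+0.00 pitch=+0.0°
  b2     pos=(+0.068,+0.053) vel=(+0.000,+0.000) ωy=-0.02 pitch=+46.3°
  b3     pos=(+0.139,+0.058) vel=(+0.000,+0.000) ωy=-0.01 pitch=+38.5°

Key-timestep trajectory:
   step    t(s)  b1.x    b1.z    b1.vx   b1.vz   b2.x    b2.z    b2.vx   b2.vz   b3.x    b3.z    b3.vx   b3.vz 
     38  0.3725   +0.000  +0.023  -0.001  +0.000   +0.068  +0.054  +0.001  +0.000   +0.139  +0.059  +0.001  +0.000
     76  0.7451   -0.001  +0.023  -0.001  +0.000   +0.068  +0.054  +0.000  +0.000   +0.139  +0.059  +0.000  +0.000
    114  1.1176   -0.001  +0.023  -0.001  +0.000   +0.068  +0.054  +0.000  +0.000   +0.139  +0.059  +0.000  +0.000


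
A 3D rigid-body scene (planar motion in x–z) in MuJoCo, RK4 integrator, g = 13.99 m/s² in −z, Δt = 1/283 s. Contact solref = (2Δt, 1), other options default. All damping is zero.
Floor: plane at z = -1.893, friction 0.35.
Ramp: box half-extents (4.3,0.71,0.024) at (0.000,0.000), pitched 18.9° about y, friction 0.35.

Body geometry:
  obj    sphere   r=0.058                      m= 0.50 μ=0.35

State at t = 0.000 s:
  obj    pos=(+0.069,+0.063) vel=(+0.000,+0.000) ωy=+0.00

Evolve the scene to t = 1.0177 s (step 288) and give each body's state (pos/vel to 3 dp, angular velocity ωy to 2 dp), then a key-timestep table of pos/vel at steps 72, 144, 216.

State at t = 1.0177 s:
  obj    pos=(+1.655,-0.480) vel=(+3.117,-1.067) ωy=+56.79

Key-timestep trajectory:
   step    t(s)  obj.x    obj.z    obj.vx   obj.vz 
     72  0.2544   +0.168  +0.029  +0.779  -0.267
    144  0.5088   +0.466  -0.073  +1.558  -0.534
    216  0.7633   +0.961  -0.242  +2.337  -0.800


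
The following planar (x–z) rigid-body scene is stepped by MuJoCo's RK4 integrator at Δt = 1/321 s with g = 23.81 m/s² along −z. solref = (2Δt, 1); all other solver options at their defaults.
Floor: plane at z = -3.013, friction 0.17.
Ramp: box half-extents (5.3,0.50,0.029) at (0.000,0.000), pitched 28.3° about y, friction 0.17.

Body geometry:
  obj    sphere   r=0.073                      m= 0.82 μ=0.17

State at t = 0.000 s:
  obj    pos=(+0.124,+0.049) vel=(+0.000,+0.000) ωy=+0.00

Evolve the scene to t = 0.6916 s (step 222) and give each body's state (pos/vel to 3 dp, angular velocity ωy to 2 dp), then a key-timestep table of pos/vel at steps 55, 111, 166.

State at t = 0.6916 s:
  obj    pos=(+1.822,-0.865) vel=(+4.910,-2.644) ωy=+76.37

Key-timestep trajectory:
   step    t(s)  obj.x    obj.z    obj.vx   obj.vz 
     55  0.1713   +0.228  -0.007  +1.217  -0.655
    111  0.3458   +0.549  -0.180  +2.455  -1.322
    166  0.5171   +1.074  -0.462  +3.672  -1.977


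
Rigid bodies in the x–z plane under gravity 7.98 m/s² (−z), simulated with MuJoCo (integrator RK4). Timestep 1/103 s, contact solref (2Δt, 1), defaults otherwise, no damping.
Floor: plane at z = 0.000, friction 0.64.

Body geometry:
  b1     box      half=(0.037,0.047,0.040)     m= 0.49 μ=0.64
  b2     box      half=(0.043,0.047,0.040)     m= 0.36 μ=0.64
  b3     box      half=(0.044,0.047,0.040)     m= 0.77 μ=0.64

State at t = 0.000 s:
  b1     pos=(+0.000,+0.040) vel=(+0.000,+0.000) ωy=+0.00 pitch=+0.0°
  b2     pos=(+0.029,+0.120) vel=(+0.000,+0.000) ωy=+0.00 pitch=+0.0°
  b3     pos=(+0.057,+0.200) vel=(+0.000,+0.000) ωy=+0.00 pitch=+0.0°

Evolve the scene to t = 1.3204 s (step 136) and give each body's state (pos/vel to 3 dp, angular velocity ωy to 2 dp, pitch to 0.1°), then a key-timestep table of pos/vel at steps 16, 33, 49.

State at t = 1.3204 s:
  b1     pos=(+0.000,+0.040) vel=(+0.000,+0.000) ωy=+0.00 pitch=+0.0°
  b2     pos=(+0.083,+0.043) vel=(+0.000,+0.000) ωy=+0.00 pitch=+90.0°
  b3     pos=(+0.196,+0.044) vel=(+0.000,+0.000) ωy=+0.00 pitch=+90.0°

Key-timestep trajectory:
   step    t(s)  b1.x    b1.z    b1.vx   b1.vz   b2.x    b2.z    b2.vx   b2.vz   b3.x    b3.z    b3.vx   b3.vz 
     16  0.1553   +0.000  +0.040  -0.001  +0.000   +0.033  +0.120  +0.060  +0.007   +0.070  +0.197  +0.180  -0.049
     33  0.3204   +0.000  +0.040  -0.001  +0.000   +0.055  +0.116  +0.221  -0.101   +0.126  +0.162  +0.509  -0.525
     49  0.4757   +0.000  +0.040  +0.000  +0.000   +0.091  +0.041  -0.146  -0.111   +0.199  +0.037  -0.009  +0.190


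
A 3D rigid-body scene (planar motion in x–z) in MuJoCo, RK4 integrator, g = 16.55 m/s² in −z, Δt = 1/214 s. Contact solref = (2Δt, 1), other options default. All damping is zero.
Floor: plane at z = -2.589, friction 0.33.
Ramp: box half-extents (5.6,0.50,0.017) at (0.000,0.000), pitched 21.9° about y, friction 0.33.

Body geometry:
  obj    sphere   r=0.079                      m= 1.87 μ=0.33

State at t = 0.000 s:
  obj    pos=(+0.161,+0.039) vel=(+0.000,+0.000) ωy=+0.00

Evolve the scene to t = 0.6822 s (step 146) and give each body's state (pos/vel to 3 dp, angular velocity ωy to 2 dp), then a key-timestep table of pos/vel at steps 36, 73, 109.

State at t = 0.6822 s:
  obj    pos=(+1.113,-0.344) vel=(+2.791,-1.122) ωy=+38.07

Key-timestep trajectory:
   step    t(s)  obj.x    obj.z    obj.vx   obj.vz 
     36  0.1682   +0.219  +0.015  +0.688  -0.277
     73  0.3411   +0.399  -0.057  +1.396  -0.561
    109  0.5093   +0.692  -0.175  +2.084  -0.838


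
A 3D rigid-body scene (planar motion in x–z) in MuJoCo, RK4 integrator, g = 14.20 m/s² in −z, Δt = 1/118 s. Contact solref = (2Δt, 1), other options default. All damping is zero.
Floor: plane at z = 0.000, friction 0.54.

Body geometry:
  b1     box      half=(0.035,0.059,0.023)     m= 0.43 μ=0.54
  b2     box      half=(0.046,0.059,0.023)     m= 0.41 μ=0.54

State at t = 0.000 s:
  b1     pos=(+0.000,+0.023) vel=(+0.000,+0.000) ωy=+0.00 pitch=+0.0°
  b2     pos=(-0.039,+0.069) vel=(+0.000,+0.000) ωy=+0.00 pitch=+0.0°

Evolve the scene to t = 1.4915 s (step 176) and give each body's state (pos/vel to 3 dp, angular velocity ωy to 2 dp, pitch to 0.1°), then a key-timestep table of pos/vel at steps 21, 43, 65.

State at t = 1.4915 s:
  b1     pos=(+0.000,+0.023) vel=(+0.000,+0.000) ωy=+0.00 pitch=+0.0°
  b2     pos=(-0.155,+0.023) vel=(+0.000,+0.000) ωy=+0.00 pitch=+180.0°

Key-timestep trajectory:
   step    t(s)  b1.x    b1.z    b1.vx   b1.vz   b2.x    b2.z    b2.vx   b2.vz 
     21  0.1780   +0.000  +0.023  +0.000  +0.000   -0.059  +0.052  -0.243  -0.498
     43  0.3644   +0.000  +0.023  +0.000  +0.000   -0.104  +0.051  -0.096  -0.003
     65  0.5508   +0.000  +0.023  +0.000  +0.000   -0.140  +0.038  -0.418  -0.341


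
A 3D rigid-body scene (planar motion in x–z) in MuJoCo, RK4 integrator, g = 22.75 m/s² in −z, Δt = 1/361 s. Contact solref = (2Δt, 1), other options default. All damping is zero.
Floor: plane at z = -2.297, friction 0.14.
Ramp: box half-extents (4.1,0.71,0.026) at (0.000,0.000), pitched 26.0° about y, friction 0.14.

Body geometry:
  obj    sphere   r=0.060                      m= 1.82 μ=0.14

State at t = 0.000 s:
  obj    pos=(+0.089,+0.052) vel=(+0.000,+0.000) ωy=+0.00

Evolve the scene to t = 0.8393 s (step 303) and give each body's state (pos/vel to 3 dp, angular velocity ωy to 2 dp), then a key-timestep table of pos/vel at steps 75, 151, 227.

State at t = 0.8393 s:
  obj    pos=(+2.345,-1.048) vel=(+5.374,-2.621) ωy=+99.63

Key-timestep trajectory:
   step    t(s)  obj.x    obj.z    obj.vx   obj.vz 
     75  0.2078   +0.228  -0.015  +1.328  -0.658
    151  0.4183   +0.650  -0.221  +2.678  -1.306
    227  0.6288   +1.355  -0.565  +4.026  -1.964


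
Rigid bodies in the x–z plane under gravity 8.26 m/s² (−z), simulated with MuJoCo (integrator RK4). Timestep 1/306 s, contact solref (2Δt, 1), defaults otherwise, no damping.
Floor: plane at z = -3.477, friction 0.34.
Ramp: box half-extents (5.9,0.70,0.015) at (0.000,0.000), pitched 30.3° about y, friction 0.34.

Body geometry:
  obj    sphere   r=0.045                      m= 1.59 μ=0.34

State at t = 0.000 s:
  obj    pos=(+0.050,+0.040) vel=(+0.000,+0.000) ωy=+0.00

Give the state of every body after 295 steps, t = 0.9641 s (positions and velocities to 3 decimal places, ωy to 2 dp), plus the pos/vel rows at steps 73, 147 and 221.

State at t = 0.9641 s:
  obj    pos=(+1.244,-0.658) vel=(+2.478,-1.448) ωy=+63.76

Key-timestep trajectory:
   step    t(s)  obj.x    obj.z    obj.vx   obj.vz 
     73  0.2386   +0.123  -0.003  +0.613  -0.358
    147  0.4804   +0.347  -0.133  +1.235  -0.722
    221  0.7222   +0.720  -0.352  +1.856  -1.085


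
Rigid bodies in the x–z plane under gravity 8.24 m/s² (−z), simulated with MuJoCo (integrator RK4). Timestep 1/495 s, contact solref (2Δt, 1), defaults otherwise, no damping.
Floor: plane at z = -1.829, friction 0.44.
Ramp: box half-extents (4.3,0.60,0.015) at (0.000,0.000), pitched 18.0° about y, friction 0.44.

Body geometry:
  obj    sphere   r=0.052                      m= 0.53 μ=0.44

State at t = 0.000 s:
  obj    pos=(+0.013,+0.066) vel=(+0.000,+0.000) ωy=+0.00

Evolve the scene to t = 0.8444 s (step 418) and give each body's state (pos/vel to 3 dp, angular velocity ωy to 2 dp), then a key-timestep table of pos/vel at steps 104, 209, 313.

State at t = 0.8444 s:
  obj    pos=(+0.630,-0.134) vel=(+1.461,-0.475) ωy=+29.53

Key-timestep trajectory:
   step    t(s)  obj.x    obj.z    obj.vx   obj.vz 
    104  0.2101   +0.051  +0.054  +0.363  -0.118
    209  0.4222   +0.167  +0.016  +0.730  -0.237
    313  0.6323   +0.359  -0.046  +1.094  -0.355
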